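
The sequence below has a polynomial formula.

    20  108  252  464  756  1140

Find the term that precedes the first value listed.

-24

D1: 88  144  212  292  384
D2: 56  68  80  92
D3: 12  12  12
The third differences are constant at 12.
Work back: 56 − 12 = 44;  88 − 44 = 44;  20 − 44 = -24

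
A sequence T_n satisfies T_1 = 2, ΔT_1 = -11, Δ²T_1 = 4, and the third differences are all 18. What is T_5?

54

Build the table forward from the leading diagonal:
Third differences: 18  18  18  18  18
Second differences: 4  22  40  58  76
First differences: -11  -7  15  55  113
T: 2  -9  -16  -1  54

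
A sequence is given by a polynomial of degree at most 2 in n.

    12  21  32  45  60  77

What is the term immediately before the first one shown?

5

D1: 9  11  13  15  17
D2: 2  2  2  2
The second differences are constant at 2.
Work back: 9 − 2 = 7;  12 − 7 = 5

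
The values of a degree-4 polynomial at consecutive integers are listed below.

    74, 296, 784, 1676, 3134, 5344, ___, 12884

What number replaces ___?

8516

Using the first 6 terms:
Δ: 222, 488, 892, 1458, 2210
Δ²: 266, 404, 566, 752
Δ³: 138, 162, 186
Δ⁴: 24, 24
Constant fourth difference = 24.
Extend forward: 186 + 24 = 210;  752 + 210 = 962;  2210 + 962 = 3172;  5344 + 3172 = 8516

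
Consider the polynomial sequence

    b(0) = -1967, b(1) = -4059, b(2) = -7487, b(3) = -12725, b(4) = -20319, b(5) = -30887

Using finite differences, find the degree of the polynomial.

D1: -2092, -3428, -5238, -7594, -10568
D2: -1336, -1810, -2356, -2974
D3: -474, -546, -618
D4: -72, -72
The fourth differences are constant, so the polynomial has degree 4.

4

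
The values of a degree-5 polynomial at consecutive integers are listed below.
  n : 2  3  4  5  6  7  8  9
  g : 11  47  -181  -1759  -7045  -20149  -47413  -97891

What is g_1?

5

D1: 36  -228  -1578  -5286  -13104  -27264  -50478
D2: -264  -1350  -3708  -7818  -14160  -23214
D3: -1086  -2358  -4110  -6342  -9054
D4: -1272  -1752  -2232  -2712
D5: -480  -480  -480
The fifth differences are constant at -480.
Work back: -1272 + 480 = -792;  -1086 + 792 = -294;  -264 + 294 = 30;  36 − 30 = 6;  11 − 6 = 5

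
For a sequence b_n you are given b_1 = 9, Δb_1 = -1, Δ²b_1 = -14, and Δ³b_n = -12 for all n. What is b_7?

-447

Build the table forward from the leading diagonal:
Third differences: -12, -12, -12, -12, -12, -12, -12
Second differences: -14, -26, -38, -50, -62, -74, -86
First differences: -1, -15, -41, -79, -129, -191, -265
b: 9, 8, -7, -48, -127, -256, -447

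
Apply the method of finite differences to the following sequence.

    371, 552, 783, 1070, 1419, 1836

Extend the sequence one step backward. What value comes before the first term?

234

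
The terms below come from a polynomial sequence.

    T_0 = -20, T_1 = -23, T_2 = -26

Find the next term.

First differences: -3, -3
First differences constant at -3.
-26 − 3 = -29

-29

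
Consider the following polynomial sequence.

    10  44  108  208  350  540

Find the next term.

Δ: 34, 64, 100, 142, 190
Δ²: 30, 36, 42, 48
Δ³: 6, 6, 6
Third differences constant at 6.
48 + 6 = 54;  190 + 54 = 244;  540 + 244 = 784

784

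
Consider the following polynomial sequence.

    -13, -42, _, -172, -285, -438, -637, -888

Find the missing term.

-93

Using the last 5 terms:
-113, -153, -199, -251
-40, -46, -52
-6, -6
Constant third difference = -6.
Extend backward: -40 + 6 = -34;  -113 + 34 = -79;  -172 + 79 = -93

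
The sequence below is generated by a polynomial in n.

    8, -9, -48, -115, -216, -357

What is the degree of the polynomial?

3

Δ: -17, -39, -67, -101, -141
Δ²: -22, -28, -34, -40
Δ³: -6, -6, -6
The third differences are constant, so the polynomial has degree 3.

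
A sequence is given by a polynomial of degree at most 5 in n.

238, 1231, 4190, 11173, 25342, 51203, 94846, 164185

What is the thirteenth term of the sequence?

1331230

First differences: 993  2959  6983  14169  25861  43643  69339
Second differences: 1966  4024  7186  11692  17782  25696
Third differences: 2058  3162  4506  6090  7914
Fourth differences: 1104  1344  1584  1824
Fifth differences: 240  240  240
Fifth differences constant at 240.
1824 + 240 = 2064;  7914 + 2064 = 9978;  25696 + 9978 = 35674;  69339 + 35674 = 105013;  164185 + 105013 = 269198
2064 + 240 = 2304;  9978 + 2304 = 12282;  35674 + 12282 = 47956;  105013 + 47956 = 152969;  269198 + 152969 = 422167
2304 + 240 = 2544;  12282 + 2544 = 14826;  47956 + 14826 = 62782;  152969 + 62782 = 215751;  422167 + 215751 = 637918
2544 + 240 = 2784;  14826 + 2784 = 17610;  62782 + 17610 = 80392;  215751 + 80392 = 296143;  637918 + 296143 = 934061
2784 + 240 = 3024;  17610 + 3024 = 20634;  80392 + 20634 = 101026;  296143 + 101026 = 397169;  934061 + 397169 = 1331230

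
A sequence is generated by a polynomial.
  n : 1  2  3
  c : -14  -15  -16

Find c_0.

Δ: -1, -1
The first differences are constant at -1.
Work back: -14 + 1 = -13

-13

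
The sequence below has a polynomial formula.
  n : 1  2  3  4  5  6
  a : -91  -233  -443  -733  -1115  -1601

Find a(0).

-142, -210, -290, -382, -486
-68, -80, -92, -104
-12, -12, -12
The third differences are constant at -12.
Work back: -68 + 12 = -56;  -142 + 56 = -86;  -91 + 86 = -5

-5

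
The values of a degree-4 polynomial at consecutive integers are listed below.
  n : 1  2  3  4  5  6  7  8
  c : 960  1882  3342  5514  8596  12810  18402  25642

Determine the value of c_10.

46266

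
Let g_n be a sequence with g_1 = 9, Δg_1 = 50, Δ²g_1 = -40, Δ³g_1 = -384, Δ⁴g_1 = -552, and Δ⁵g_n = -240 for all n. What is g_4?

-345

Build the table forward from the leading diagonal:
D5: -240, -240, -240, -240
D4: -552, -792, -1032, -1272
D3: -384, -936, -1728, -2760
D2: -40, -424, -1360, -3088
D1: 50, 10, -414, -1774
g: 9, 59, 69, -345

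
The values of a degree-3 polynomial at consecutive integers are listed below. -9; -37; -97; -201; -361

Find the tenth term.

-28  -60  -104  -160
-32  -44  -56
-12  -12
Constant third difference = -12, so extend:
-56 − 12 = -68;  -160 − 68 = -228;  -361 − 228 = -589
-68 − 12 = -80;  -228 − 80 = -308;  -589 − 308 = -897
-80 − 12 = -92;  -308 − 92 = -400;  -897 − 400 = -1297
-92 − 12 = -104;  -400 − 104 = -504;  -1297 − 504 = -1801
-104 − 12 = -116;  -504 − 116 = -620;  -1801 − 620 = -2421

-2421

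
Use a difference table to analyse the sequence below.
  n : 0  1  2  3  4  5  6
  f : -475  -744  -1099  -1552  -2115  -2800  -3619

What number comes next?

Δ: -269 , -355 , -453 , -563 , -685 , -819
Δ²: -86 , -98 , -110 , -122 , -134
Δ³: -12 , -12 , -12 , -12
Third differences constant at -12.
-134 − 12 = -146;  -819 − 146 = -965;  -3619 − 965 = -4584

-4584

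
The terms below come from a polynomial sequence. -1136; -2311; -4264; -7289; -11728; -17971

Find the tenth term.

-70463

D1: -1175, -1953, -3025, -4439, -6243
D2: -778, -1072, -1414, -1804
D3: -294, -342, -390
D4: -48, -48
The fourth differences are constant (-48).
-390 − 48 = -438;  -1804 − 438 = -2242;  -6243 − 2242 = -8485;  -17971 − 8485 = -26456
-438 − 48 = -486;  -2242 − 486 = -2728;  -8485 − 2728 = -11213;  -26456 − 11213 = -37669
-486 − 48 = -534;  -2728 − 534 = -3262;  -11213 − 3262 = -14475;  -37669 − 14475 = -52144
-534 − 48 = -582;  -3262 − 582 = -3844;  -14475 − 3844 = -18319;  -52144 − 18319 = -70463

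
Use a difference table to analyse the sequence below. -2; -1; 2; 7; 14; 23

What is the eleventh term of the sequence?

Δ: 1 , 3 , 5 , 7 , 9
Δ²: 2 , 2 , 2 , 2
Constant second difference = 2, so extend:
9 + 2 = 11;  23 + 11 = 34
11 + 2 = 13;  34 + 13 = 47
13 + 2 = 15;  47 + 15 = 62
15 + 2 = 17;  62 + 17 = 79
17 + 2 = 19;  79 + 19 = 98

98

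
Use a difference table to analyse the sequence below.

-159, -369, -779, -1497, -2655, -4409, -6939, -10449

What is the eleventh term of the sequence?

-29259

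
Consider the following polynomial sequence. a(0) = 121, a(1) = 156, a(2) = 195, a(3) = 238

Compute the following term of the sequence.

285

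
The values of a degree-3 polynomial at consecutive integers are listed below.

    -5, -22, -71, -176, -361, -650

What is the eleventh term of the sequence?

-4495

D1: -17, -49, -105, -185, -289
D2: -32, -56, -80, -104
D3: -24, -24, -24
The third differences are constant (-24).
-104 − 24 = -128;  -289 − 128 = -417;  -650 − 417 = -1067
-128 − 24 = -152;  -417 − 152 = -569;  -1067 − 569 = -1636
-152 − 24 = -176;  -569 − 176 = -745;  -1636 − 745 = -2381
-176 − 24 = -200;  -745 − 200 = -945;  -2381 − 945 = -3326
-200 − 24 = -224;  -945 − 224 = -1169;  -3326 − 1169 = -4495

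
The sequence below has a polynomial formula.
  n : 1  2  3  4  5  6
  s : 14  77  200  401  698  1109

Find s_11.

5504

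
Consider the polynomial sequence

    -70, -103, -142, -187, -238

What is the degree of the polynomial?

2

First differences: -33, -39, -45, -51
Second differences: -6, -6, -6
The second differences are constant, so the polynomial has degree 2.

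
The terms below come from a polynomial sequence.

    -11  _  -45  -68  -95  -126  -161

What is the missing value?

-26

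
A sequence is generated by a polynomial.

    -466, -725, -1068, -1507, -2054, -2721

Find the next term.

-3520

-259  -343  -439  -547  -667
-84  -96  -108  -120
-12  -12  -12
Constant third difference = -12, so extend:
-120 − 12 = -132;  -667 − 132 = -799;  -2721 − 799 = -3520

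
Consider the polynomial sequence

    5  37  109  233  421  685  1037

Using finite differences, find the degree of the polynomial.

3

Δ: 32, 72, 124, 188, 264, 352
Δ²: 40, 52, 64, 76, 88
Δ³: 12, 12, 12, 12
The third differences are constant, so the polynomial has degree 3.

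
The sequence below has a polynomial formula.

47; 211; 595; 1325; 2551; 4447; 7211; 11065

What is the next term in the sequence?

164 , 384 , 730 , 1226 , 1896 , 2764 , 3854
220 , 346 , 496 , 670 , 868 , 1090
126 , 150 , 174 , 198 , 222
24 , 24 , 24 , 24
The fourth differences are constant (24).
222 + 24 = 246;  1090 + 246 = 1336;  3854 + 1336 = 5190;  11065 + 5190 = 16255

16255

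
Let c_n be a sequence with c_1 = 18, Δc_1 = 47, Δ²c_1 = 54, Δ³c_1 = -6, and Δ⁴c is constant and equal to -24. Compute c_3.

Build the table forward from the leading diagonal:
Δ⁴: -24, -24, -24
Δ³: -6, -30, -54
Δ²: 54, 48, 18
Δ: 47, 101, 149
c: 18, 65, 166

166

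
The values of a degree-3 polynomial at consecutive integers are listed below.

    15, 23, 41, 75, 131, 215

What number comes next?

333

D1: 8 , 18 , 34 , 56 , 84
D2: 10 , 16 , 22 , 28
D3: 6 , 6 , 6
The third differences are constant (6).
28 + 6 = 34;  84 + 34 = 118;  215 + 118 = 333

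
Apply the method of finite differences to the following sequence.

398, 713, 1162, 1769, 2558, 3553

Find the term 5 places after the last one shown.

Δ: 315  449  607  789  995
Δ²: 134  158  182  206
Δ³: 24  24  24
The third differences are constant (24).
206 + 24 = 230;  995 + 230 = 1225;  3553 + 1225 = 4778
230 + 24 = 254;  1225 + 254 = 1479;  4778 + 1479 = 6257
254 + 24 = 278;  1479 + 278 = 1757;  6257 + 1757 = 8014
278 + 24 = 302;  1757 + 302 = 2059;  8014 + 2059 = 10073
302 + 24 = 326;  2059 + 326 = 2385;  10073 + 2385 = 12458

12458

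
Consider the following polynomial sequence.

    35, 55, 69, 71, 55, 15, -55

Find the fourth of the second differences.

-24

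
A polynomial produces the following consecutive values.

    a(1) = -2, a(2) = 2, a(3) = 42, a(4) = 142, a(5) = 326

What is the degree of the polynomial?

3

First differences: 4, 40, 100, 184
Second differences: 36, 60, 84
Third differences: 24, 24
The third differences are constant, so the polynomial has degree 3.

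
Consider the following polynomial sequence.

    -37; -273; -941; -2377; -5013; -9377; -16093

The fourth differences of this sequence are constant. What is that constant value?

-96

D1: -236, -668, -1436, -2636, -4364, -6716
D2: -432, -768, -1200, -1728, -2352
D3: -336, -432, -528, -624
D4: -96, -96, -96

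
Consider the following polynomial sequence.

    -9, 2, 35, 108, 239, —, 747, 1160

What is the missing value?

446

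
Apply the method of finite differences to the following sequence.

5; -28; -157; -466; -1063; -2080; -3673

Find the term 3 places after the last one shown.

-33, -129, -309, -597, -1017, -1593
-96, -180, -288, -420, -576
-84, -108, -132, -156
-24, -24, -24
Constant fourth difference = -24, so extend:
-156 − 24 = -180;  -576 − 180 = -756;  -1593 − 756 = -2349;  -3673 − 2349 = -6022
-180 − 24 = -204;  -756 − 204 = -960;  -2349 − 960 = -3309;  -6022 − 3309 = -9331
-204 − 24 = -228;  -960 − 228 = -1188;  -3309 − 1188 = -4497;  -9331 − 4497 = -13828

-13828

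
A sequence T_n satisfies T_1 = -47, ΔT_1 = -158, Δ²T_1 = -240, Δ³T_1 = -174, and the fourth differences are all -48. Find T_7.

Build the table forward from the leading diagonal:
D4: -48, -48, -48, -48, -48, -48, -48
D3: -174, -222, -270, -318, -366, -414, -462
D2: -240, -414, -636, -906, -1224, -1590, -2004
D1: -158, -398, -812, -1448, -2354, -3578, -5168
T: -47, -205, -603, -1415, -2863, -5217, -8795

-8795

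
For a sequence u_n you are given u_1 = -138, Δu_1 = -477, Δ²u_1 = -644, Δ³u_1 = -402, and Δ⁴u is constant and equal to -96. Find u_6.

-13463

Build the table forward from the leading diagonal:
D4: -96, -96, -96, -96, -96, -96
D3: -402, -498, -594, -690, -786, -882
D2: -644, -1046, -1544, -2138, -2828, -3614
D1: -477, -1121, -2167, -3711, -5849, -8677
u: -138, -615, -1736, -3903, -7614, -13463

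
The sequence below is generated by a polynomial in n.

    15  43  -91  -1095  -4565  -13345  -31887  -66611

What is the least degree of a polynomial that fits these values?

5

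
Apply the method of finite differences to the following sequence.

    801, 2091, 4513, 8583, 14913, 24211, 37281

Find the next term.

55023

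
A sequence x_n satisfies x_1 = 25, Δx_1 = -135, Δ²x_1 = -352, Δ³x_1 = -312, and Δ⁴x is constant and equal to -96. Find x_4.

-1748

Build the table forward from the leading diagonal:
Fourth differences: -96  -96  -96  -96
Third differences: -312  -408  -504  -600
Second differences: -352  -664  -1072  -1576
First differences: -135  -487  -1151  -2223
x: 25  -110  -597  -1748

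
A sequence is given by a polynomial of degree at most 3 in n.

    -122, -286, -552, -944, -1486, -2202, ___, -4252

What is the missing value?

Using the first 6 terms:
D1: -164, -266, -392, -542, -716
D2: -102, -126, -150, -174
D3: -24, -24, -24
Constant third difference = -24.
Extend forward: -174 − 24 = -198;  -716 − 198 = -914;  -2202 − 914 = -3116

-3116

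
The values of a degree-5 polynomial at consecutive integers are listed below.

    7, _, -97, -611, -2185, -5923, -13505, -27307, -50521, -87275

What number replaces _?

5

Using the last 8 terms:
D1: -514  -1574  -3738  -7582  -13802  -23214  -36754
D2: -1060  -2164  -3844  -6220  -9412  -13540
D3: -1104  -1680  -2376  -3192  -4128
D4: -576  -696  -816  -936
D5: -120  -120  -120
Constant fifth difference = -120.
Extend backward: -576 + 120 = -456;  -1104 + 456 = -648;  -1060 + 648 = -412;  -514 + 412 = -102;  -97 + 102 = 5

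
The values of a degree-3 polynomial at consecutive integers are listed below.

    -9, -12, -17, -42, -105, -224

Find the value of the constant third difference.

-18

D1: -3, -5, -25, -63, -119
D2: -2, -20, -38, -56
D3: -18, -18, -18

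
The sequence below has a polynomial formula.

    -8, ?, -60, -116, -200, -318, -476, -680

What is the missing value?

Using the last 6 terms:
First differences: -56  -84  -118  -158  -204
Second differences: -28  -34  -40  -46
Third differences: -6  -6  -6
Constant third difference = -6.
Extend backward: -28 + 6 = -22;  -56 + 22 = -34;  -60 + 34 = -26

-26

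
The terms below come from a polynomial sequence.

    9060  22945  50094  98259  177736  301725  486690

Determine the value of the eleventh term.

First differences: 13885, 27149, 48165, 79477, 123989, 184965
Second differences: 13264, 21016, 31312, 44512, 60976
Third differences: 7752, 10296, 13200, 16464
Fourth differences: 2544, 2904, 3264
Fifth differences: 360, 360
Constant fifth difference = 360, so extend:
3264 + 360 = 3624;  16464 + 3624 = 20088;  60976 + 20088 = 81064;  184965 + 81064 = 266029;  486690 + 266029 = 752719
3624 + 360 = 3984;  20088 + 3984 = 24072;  81064 + 24072 = 105136;  266029 + 105136 = 371165;  752719 + 371165 = 1123884
3984 + 360 = 4344;  24072 + 4344 = 28416;  105136 + 28416 = 133552;  371165 + 133552 = 504717;  1123884 + 504717 = 1628601
4344 + 360 = 4704;  28416 + 4704 = 33120;  133552 + 33120 = 166672;  504717 + 166672 = 671389;  1628601 + 671389 = 2299990

2299990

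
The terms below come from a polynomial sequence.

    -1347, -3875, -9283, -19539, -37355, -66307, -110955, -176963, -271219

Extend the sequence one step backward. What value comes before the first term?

-2528, -5408, -10256, -17816, -28952, -44648, -66008, -94256
-2880, -4848, -7560, -11136, -15696, -21360, -28248
-1968, -2712, -3576, -4560, -5664, -6888
-744, -864, -984, -1104, -1224
-120, -120, -120, -120
The fifth differences are constant at -120.
Work back: -744 + 120 = -624;  -1968 + 624 = -1344;  -2880 + 1344 = -1536;  -2528 + 1536 = -992;  -1347 + 992 = -355

-355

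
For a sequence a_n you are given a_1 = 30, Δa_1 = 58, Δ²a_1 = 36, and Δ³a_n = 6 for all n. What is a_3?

182

Build the table forward from the leading diagonal:
Third differences: 6, 6, 6
Second differences: 36, 42, 48
First differences: 58, 94, 136
a: 30, 88, 182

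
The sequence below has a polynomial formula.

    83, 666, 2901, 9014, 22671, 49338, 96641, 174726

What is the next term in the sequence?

296619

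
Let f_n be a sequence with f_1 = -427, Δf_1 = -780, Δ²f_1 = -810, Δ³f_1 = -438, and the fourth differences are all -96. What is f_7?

Build the table forward from the leading diagonal:
D4: -96, -96, -96, -96, -96, -96, -96
D3: -438, -534, -630, -726, -822, -918, -1014
D2: -810, -1248, -1782, -2412, -3138, -3960, -4878
D1: -780, -1590, -2838, -4620, -7032, -10170, -14130
f: -427, -1207, -2797, -5635, -10255, -17287, -27457

-27457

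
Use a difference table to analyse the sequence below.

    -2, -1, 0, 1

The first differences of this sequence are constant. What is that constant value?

D1: 1, 1, 1

1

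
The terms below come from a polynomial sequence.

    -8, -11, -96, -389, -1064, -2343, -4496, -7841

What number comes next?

-12744

-3 , -85 , -293 , -675 , -1279 , -2153 , -3345
-82 , -208 , -382 , -604 , -874 , -1192
-126 , -174 , -222 , -270 , -318
-48 , -48 , -48 , -48
Fourth differences constant at -48.
-318 − 48 = -366;  -1192 − 366 = -1558;  -3345 − 1558 = -4903;  -7841 − 4903 = -12744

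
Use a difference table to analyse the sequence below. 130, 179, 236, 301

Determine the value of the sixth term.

455

Δ: 49, 57, 65
Δ²: 8, 8
The second differences are constant (8).
65 + 8 = 73;  301 + 73 = 374
73 + 8 = 81;  374 + 81 = 455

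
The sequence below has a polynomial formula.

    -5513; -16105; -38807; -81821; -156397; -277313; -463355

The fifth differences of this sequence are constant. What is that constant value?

-480

D1: -10592, -22702, -43014, -74576, -120916, -186042
D2: -12110, -20312, -31562, -46340, -65126
D3: -8202, -11250, -14778, -18786
D4: -3048, -3528, -4008
D5: -480, -480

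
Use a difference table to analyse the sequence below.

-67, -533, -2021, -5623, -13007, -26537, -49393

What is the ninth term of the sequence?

Δ: -466 , -1488 , -3602 , -7384 , -13530 , -22856
Δ²: -1022 , -2114 , -3782 , -6146 , -9326
Δ³: -1092 , -1668 , -2364 , -3180
Δ⁴: -576 , -696 , -816
Δ⁵: -120 , -120
Fifth differences constant at -120.
-816 − 120 = -936;  -3180 − 936 = -4116;  -9326 − 4116 = -13442;  -22856 − 13442 = -36298;  -49393 − 36298 = -85691
-936 − 120 = -1056;  -4116 − 1056 = -5172;  -13442 − 5172 = -18614;  -36298 − 18614 = -54912;  -85691 − 54912 = -140603

-140603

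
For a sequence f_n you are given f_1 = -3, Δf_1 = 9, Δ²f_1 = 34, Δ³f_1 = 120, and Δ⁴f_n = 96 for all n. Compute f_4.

Build the table forward from the leading diagonal:
Fourth differences: 96, 96, 96, 96
Third differences: 120, 216, 312, 408
Second differences: 34, 154, 370, 682
First differences: 9, 43, 197, 567
f: -3, 6, 49, 246

246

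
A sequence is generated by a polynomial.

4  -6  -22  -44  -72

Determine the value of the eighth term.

First differences: -10, -16, -22, -28
Second differences: -6, -6, -6
Constant second difference = -6, so extend:
-28 − 6 = -34;  -72 − 34 = -106
-34 − 6 = -40;  -106 − 40 = -146
-40 − 6 = -46;  -146 − 46 = -192

-192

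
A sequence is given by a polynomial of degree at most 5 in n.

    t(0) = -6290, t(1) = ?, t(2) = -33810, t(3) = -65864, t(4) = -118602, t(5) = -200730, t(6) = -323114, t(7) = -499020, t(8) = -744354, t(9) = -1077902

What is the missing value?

-15654

Using the last 8 terms:
-32054  -52738  -82128  -122384  -175906  -245334  -333548
-20684  -29390  -40256  -53522  -69428  -88214
-8706  -10866  -13266  -15906  -18786
-2160  -2400  -2640  -2880
-240  -240  -240
Constant fifth difference = -240.
Extend backward: -2160 + 240 = -1920;  -8706 + 1920 = -6786;  -20684 + 6786 = -13898;  -32054 + 13898 = -18156;  -33810 + 18156 = -15654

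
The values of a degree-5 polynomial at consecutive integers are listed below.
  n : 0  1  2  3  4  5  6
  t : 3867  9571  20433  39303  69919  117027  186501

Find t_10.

Δ: 5704  10862  18870  30616  47108  69474
Δ²: 5158  8008  11746  16492  22366
Δ³: 2850  3738  4746  5874
Δ⁴: 888  1008  1128
Δ⁵: 120  120
Constant fifth difference = 120, so extend:
1128 + 120 = 1248;  5874 + 1248 = 7122;  22366 + 7122 = 29488;  69474 + 29488 = 98962;  186501 + 98962 = 285463
1248 + 120 = 1368;  7122 + 1368 = 8490;  29488 + 8490 = 37978;  98962 + 37978 = 136940;  285463 + 136940 = 422403
1368 + 120 = 1488;  8490 + 1488 = 9978;  37978 + 9978 = 47956;  136940 + 47956 = 184896;  422403 + 184896 = 607299
1488 + 120 = 1608;  9978 + 1608 = 11586;  47956 + 11586 = 59542;  184896 + 59542 = 244438;  607299 + 244438 = 851737

851737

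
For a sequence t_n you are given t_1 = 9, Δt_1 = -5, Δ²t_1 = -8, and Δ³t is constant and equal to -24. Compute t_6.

Build the table forward from the leading diagonal:
D3: -24  -24  -24  -24  -24  -24
D2: -8  -32  -56  -80  -104  -128
D1: -5  -13  -45  -101  -181  -285
t: 9  4  -9  -54  -155  -336

-336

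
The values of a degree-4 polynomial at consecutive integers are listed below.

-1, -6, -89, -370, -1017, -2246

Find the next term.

-4321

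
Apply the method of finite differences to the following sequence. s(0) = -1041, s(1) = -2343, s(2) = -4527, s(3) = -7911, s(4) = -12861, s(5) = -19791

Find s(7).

-41487

Δ: -1302, -2184, -3384, -4950, -6930
Δ²: -882, -1200, -1566, -1980
Δ³: -318, -366, -414
Δ⁴: -48, -48
Constant fourth difference = -48, so extend:
-414 − 48 = -462;  -1980 − 462 = -2442;  -6930 − 2442 = -9372;  -19791 − 9372 = -29163
-462 − 48 = -510;  -2442 − 510 = -2952;  -9372 − 2952 = -12324;  -29163 − 12324 = -41487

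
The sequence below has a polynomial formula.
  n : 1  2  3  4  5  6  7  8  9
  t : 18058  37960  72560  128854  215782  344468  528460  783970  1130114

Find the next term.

1589152

D1: 19902  34600  56294  86928  128686  183992  255510  346144
D2: 14698  21694  30634  41758  55306  71518  90634
D3: 6996  8940  11124  13548  16212  19116
D4: 1944  2184  2424  2664  2904
D5: 240  240  240  240
Fifth differences constant at 240.
2904 + 240 = 3144;  19116 + 3144 = 22260;  90634 + 22260 = 112894;  346144 + 112894 = 459038;  1130114 + 459038 = 1589152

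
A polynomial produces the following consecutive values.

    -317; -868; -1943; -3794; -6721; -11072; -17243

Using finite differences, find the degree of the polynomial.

4

-551, -1075, -1851, -2927, -4351, -6171
-524, -776, -1076, -1424, -1820
-252, -300, -348, -396
-48, -48, -48
The fourth differences are constant, so the polynomial has degree 4.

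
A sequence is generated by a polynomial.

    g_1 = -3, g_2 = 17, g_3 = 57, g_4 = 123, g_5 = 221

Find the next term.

357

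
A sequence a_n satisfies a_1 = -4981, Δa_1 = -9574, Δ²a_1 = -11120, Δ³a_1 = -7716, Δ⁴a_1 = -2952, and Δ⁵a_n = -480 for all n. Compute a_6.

-256451

Build the table forward from the leading diagonal:
Fifth differences: -480  -480  -480  -480  -480  -480
Fourth differences: -2952  -3432  -3912  -4392  -4872  -5352
Third differences: -7716  -10668  -14100  -18012  -22404  -27276
Second differences: -11120  -18836  -29504  -43604  -61616  -84020
First differences: -9574  -20694  -39530  -69034  -112638  -174254
a: -4981  -14555  -35249  -74779  -143813  -256451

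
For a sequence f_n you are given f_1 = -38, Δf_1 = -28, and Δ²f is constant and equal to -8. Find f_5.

-198

Build the table forward from the leading diagonal:
Second differences: -8  -8  -8  -8  -8
First differences: -28  -36  -44  -52  -60
f: -38  -66  -102  -146  -198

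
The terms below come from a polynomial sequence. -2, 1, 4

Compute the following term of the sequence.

3 , 3
First differences constant at 3.
4 + 3 = 7

7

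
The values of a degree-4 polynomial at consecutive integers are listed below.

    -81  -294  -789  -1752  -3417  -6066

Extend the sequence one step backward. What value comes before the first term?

D1: -213  -495  -963  -1665  -2649
D2: -282  -468  -702  -984
D3: -186  -234  -282
D4: -48  -48
The fourth differences are constant at -48.
Work back: -186 + 48 = -138;  -282 + 138 = -144;  -213 + 144 = -69;  -81 + 69 = -12

-12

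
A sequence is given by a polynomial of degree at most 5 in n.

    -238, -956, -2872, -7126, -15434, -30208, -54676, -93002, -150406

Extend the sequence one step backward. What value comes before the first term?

D1: -718, -1916, -4254, -8308, -14774, -24468, -38326, -57404
D2: -1198, -2338, -4054, -6466, -9694, -13858, -19078
D3: -1140, -1716, -2412, -3228, -4164, -5220
D4: -576, -696, -816, -936, -1056
D5: -120, -120, -120, -120
The fifth differences are constant at -120.
Work back: -576 + 120 = -456;  -1140 + 456 = -684;  -1198 + 684 = -514;  -718 + 514 = -204;  -238 + 204 = -34

-34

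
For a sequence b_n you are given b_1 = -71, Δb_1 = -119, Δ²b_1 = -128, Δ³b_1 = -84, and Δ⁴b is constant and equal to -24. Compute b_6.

Build the table forward from the leading diagonal:
D4: -24  -24  -24  -24  -24  -24
D3: -84  -108  -132  -156  -180  -204
D2: -128  -212  -320  -452  -608  -788
D1: -119  -247  -459  -779  -1231  -1839
b: -71  -190  -437  -896  -1675  -2906

-2906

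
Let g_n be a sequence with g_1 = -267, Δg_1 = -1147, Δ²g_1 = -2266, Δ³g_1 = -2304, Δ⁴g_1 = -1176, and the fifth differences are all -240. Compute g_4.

Build the table forward from the leading diagonal:
Δ⁵: -240  -240  -240  -240
Δ⁴: -1176  -1416  -1656  -1896
Δ³: -2304  -3480  -4896  -6552
Δ²: -2266  -4570  -8050  -12946
Δ: -1147  -3413  -7983  -16033
g: -267  -1414  -4827  -12810

-12810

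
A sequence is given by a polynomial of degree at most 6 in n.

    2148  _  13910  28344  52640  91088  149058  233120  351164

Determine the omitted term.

Using the last 7 terms:
D1: 14434, 24296, 38448, 57970, 84062, 118044
D2: 9862, 14152, 19522, 26092, 33982
D3: 4290, 5370, 6570, 7890
D4: 1080, 1200, 1320
D5: 120, 120
Constant fifth difference = 120.
Extend backward: 1080 − 120 = 960;  4290 − 960 = 3330;  9862 − 3330 = 6532;  14434 − 6532 = 7902;  13910 − 7902 = 6008

6008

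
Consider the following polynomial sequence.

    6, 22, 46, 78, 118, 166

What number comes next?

Δ: 16, 24, 32, 40, 48
Δ²: 8, 8, 8, 8
Second differences constant at 8.
48 + 8 = 56;  166 + 56 = 222

222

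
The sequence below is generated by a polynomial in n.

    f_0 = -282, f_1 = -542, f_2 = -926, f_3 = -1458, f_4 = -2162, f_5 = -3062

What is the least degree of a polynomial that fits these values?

D1: -260, -384, -532, -704, -900
D2: -124, -148, -172, -196
D3: -24, -24, -24
The third differences are constant, so the polynomial has degree 3.

3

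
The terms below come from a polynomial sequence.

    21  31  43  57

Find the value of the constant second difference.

2

D1: 10, 12, 14
D2: 2, 2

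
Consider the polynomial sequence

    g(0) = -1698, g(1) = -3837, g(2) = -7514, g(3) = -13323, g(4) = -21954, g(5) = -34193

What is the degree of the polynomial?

First differences: -2139, -3677, -5809, -8631, -12239
Second differences: -1538, -2132, -2822, -3608
Third differences: -594, -690, -786
Fourth differences: -96, -96
The fourth differences are constant, so the polynomial has degree 4.

4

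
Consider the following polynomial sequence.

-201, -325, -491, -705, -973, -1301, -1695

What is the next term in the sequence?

Δ: -124, -166, -214, -268, -328, -394
Δ²: -42, -48, -54, -60, -66
Δ³: -6, -6, -6, -6
The third differences are constant (-6).
-66 − 6 = -72;  -394 − 72 = -466;  -1695 − 466 = -2161

-2161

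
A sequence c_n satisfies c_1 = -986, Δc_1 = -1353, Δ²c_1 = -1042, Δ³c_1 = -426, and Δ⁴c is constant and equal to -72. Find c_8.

Build the table forward from the leading diagonal:
Fourth differences: -72, -72, -72, -72, -72, -72, -72, -72
Third differences: -426, -498, -570, -642, -714, -786, -858, -930
Second differences: -1042, -1468, -1966, -2536, -3178, -3892, -4678, -5536
First differences: -1353, -2395, -3863, -5829, -8365, -11543, -15435, -20113
c: -986, -2339, -4734, -8597, -14426, -22791, -34334, -49769

-49769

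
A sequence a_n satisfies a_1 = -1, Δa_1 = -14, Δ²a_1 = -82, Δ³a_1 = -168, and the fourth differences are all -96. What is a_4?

Build the table forward from the leading diagonal:
Δ⁴: -96  -96  -96  -96
Δ³: -168  -264  -360  -456
Δ²: -82  -250  -514  -874
Δ: -14  -96  -346  -860
a: -1  -15  -111  -457

-457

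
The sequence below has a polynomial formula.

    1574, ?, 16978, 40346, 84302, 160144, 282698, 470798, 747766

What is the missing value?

Using the last 7 terms:
23368  43956  75842  122554  188100  276968
20588  31886  46712  65546  88868
11298  14826  18834  23322
3528  4008  4488
480  480
Constant fifth difference = 480.
Extend backward: 3528 − 480 = 3048;  11298 − 3048 = 8250;  20588 − 8250 = 12338;  23368 − 12338 = 11030;  16978 − 11030 = 5948

5948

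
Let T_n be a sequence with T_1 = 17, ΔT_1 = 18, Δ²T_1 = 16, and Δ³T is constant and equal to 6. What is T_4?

Build the table forward from the leading diagonal:
D3: 6, 6, 6, 6
D2: 16, 22, 28, 34
D1: 18, 34, 56, 84
T: 17, 35, 69, 125

125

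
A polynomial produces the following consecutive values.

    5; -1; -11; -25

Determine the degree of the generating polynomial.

Δ: -6, -10, -14
Δ²: -4, -4
The second differences are constant, so the polynomial has degree 2.

2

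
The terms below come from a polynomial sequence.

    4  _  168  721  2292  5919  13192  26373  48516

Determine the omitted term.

Using the last 7 terms:
553  1571  3627  7273  13181  22143
1018  2056  3646  5908  8962
1038  1590  2262  3054
552  672  792
120  120
Constant fifth difference = 120.
Extend backward: 552 − 120 = 432;  1038 − 432 = 606;  1018 − 606 = 412;  553 − 412 = 141;  168 − 141 = 27

27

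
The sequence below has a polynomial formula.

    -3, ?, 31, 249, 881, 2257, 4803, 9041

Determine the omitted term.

-7

Using the last 6 terms:
First differences: 218, 632, 1376, 2546, 4238
Second differences: 414, 744, 1170, 1692
Third differences: 330, 426, 522
Fourth differences: 96, 96
Constant fourth difference = 96.
Extend backward: 330 − 96 = 234;  414 − 234 = 180;  218 − 180 = 38;  31 − 38 = -7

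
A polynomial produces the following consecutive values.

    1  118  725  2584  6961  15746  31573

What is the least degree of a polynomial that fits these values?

117, 607, 1859, 4377, 8785, 15827
490, 1252, 2518, 4408, 7042
762, 1266, 1890, 2634
504, 624, 744
120, 120
The fifth differences are constant, so the polynomial has degree 5.

5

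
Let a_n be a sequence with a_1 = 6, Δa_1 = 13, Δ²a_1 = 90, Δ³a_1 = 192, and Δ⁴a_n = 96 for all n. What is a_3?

Build the table forward from the leading diagonal:
Δ⁴: 96, 96, 96
Δ³: 192, 288, 384
Δ²: 90, 282, 570
Δ: 13, 103, 385
a: 6, 19, 122

122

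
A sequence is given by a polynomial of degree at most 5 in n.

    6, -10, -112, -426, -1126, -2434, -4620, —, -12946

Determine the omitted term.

Using the first 7 terms:
D1: -16  -102  -314  -700  -1308  -2186
D2: -86  -212  -386  -608  -878
D3: -126  -174  -222  -270
D4: -48  -48  -48
Constant fourth difference = -48.
Extend forward: -270 − 48 = -318;  -878 − 318 = -1196;  -2186 − 1196 = -3382;  -4620 − 3382 = -8002

-8002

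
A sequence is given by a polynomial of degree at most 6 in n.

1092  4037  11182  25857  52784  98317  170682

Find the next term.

Δ: 2945, 7145, 14675, 26927, 45533, 72365
Δ²: 4200, 7530, 12252, 18606, 26832
Δ³: 3330, 4722, 6354, 8226
Δ⁴: 1392, 1632, 1872
Δ⁵: 240, 240
Constant fifth difference = 240, so extend:
1872 + 240 = 2112;  8226 + 2112 = 10338;  26832 + 10338 = 37170;  72365 + 37170 = 109535;  170682 + 109535 = 280217

280217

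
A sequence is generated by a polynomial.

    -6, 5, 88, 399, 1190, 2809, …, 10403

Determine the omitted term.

Using the first 6 terms:
Δ: 11  83  311  791  1619
Δ²: 72  228  480  828
Δ³: 156  252  348
Δ⁴: 96  96
Constant fourth difference = 96.
Extend forward: 348 + 96 = 444;  828 + 444 = 1272;  1619 + 1272 = 2891;  2809 + 2891 = 5700

5700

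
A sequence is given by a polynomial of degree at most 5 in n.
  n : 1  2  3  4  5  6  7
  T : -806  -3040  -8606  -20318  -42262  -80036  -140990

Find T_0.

First differences: -2234, -5566, -11712, -21944, -37774, -60954
Second differences: -3332, -6146, -10232, -15830, -23180
Third differences: -2814, -4086, -5598, -7350
Fourth differences: -1272, -1512, -1752
Fifth differences: -240, -240
The fifth differences are constant at -240.
Work back: -1272 + 240 = -1032;  -2814 + 1032 = -1782;  -3332 + 1782 = -1550;  -2234 + 1550 = -684;  -806 + 684 = -122

-122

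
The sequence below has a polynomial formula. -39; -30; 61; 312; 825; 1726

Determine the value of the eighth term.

5316

First differences: 9, 91, 251, 513, 901
Second differences: 82, 160, 262, 388
Third differences: 78, 102, 126
Fourth differences: 24, 24
Constant fourth difference = 24, so extend:
126 + 24 = 150;  388 + 150 = 538;  901 + 538 = 1439;  1726 + 1439 = 3165
150 + 24 = 174;  538 + 174 = 712;  1439 + 712 = 2151;  3165 + 2151 = 5316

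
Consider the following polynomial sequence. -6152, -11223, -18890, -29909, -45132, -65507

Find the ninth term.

-168464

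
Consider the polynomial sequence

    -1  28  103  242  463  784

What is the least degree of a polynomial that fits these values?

3

First differences: 29, 75, 139, 221, 321
Second differences: 46, 64, 82, 100
Third differences: 18, 18, 18
The third differences are constant, so the polynomial has degree 3.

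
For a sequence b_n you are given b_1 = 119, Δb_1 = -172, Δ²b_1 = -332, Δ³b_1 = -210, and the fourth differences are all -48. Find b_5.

-3449

Build the table forward from the leading diagonal:
Fourth differences: -48  -48  -48  -48  -48
Third differences: -210  -258  -306  -354  -402
Second differences: -332  -542  -800  -1106  -1460
First differences: -172  -504  -1046  -1846  -2952
b: 119  -53  -557  -1603  -3449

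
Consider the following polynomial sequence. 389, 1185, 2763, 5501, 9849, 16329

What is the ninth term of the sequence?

First differences: 796, 1578, 2738, 4348, 6480
Second differences: 782, 1160, 1610, 2132
Third differences: 378, 450, 522
Fourth differences: 72, 72
Constant fourth difference = 72, so extend:
522 + 72 = 594;  2132 + 594 = 2726;  6480 + 2726 = 9206;  16329 + 9206 = 25535
594 + 72 = 666;  2726 + 666 = 3392;  9206 + 3392 = 12598;  25535 + 12598 = 38133
666 + 72 = 738;  3392 + 738 = 4130;  12598 + 4130 = 16728;  38133 + 16728 = 54861

54861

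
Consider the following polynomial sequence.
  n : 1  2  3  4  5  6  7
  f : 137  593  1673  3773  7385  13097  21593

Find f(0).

5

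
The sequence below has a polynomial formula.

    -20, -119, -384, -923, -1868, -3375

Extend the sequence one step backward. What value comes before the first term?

Δ: -99  -265  -539  -945  -1507
Δ²: -166  -274  -406  -562
Δ³: -108  -132  -156
Δ⁴: -24  -24
The fourth differences are constant at -24.
Work back: -108 + 24 = -84;  -166 + 84 = -82;  -99 + 82 = -17;  -20 + 17 = -3

-3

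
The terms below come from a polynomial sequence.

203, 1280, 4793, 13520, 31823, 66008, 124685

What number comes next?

1077, 3513, 8727, 18303, 34185, 58677
2436, 5214, 9576, 15882, 24492
2778, 4362, 6306, 8610
1584, 1944, 2304
360, 360
Fifth differences constant at 360.
2304 + 360 = 2664;  8610 + 2664 = 11274;  24492 + 11274 = 35766;  58677 + 35766 = 94443;  124685 + 94443 = 219128

219128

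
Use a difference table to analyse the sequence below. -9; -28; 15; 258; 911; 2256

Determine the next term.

-19  43  243  653  1345
62  200  410  692
138  210  282
72  72
The fourth differences are constant (72).
282 + 72 = 354;  692 + 354 = 1046;  1345 + 1046 = 2391;  2256 + 2391 = 4647

4647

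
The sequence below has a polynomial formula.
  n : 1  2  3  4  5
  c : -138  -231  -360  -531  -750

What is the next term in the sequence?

-1023

Δ: -93, -129, -171, -219
Δ²: -36, -42, -48
Δ³: -6, -6
Constant third difference = -6, so extend:
-48 − 6 = -54;  -219 − 54 = -273;  -750 − 273 = -1023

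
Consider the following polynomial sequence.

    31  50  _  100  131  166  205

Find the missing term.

Using the last 4 terms:
Δ: 31, 35, 39
Δ²: 4, 4
Constant second difference = 4.
Extend backward: 31 − 4 = 27;  100 − 27 = 73

73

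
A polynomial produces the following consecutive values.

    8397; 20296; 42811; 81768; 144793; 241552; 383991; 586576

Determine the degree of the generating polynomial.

11899, 22515, 38957, 63025, 96759, 142439, 202585
10616, 16442, 24068, 33734, 45680, 60146
5826, 7626, 9666, 11946, 14466
1800, 2040, 2280, 2520
240, 240, 240
The fifth differences are constant, so the polynomial has degree 5.

5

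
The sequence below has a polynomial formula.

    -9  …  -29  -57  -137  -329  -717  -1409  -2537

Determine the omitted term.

-17

Using the last 7 terms:
-28  -80  -192  -388  -692  -1128
-52  -112  -196  -304  -436
-60  -84  -108  -132
-24  -24  -24
Constant fourth difference = -24.
Extend backward: -60 + 24 = -36;  -52 + 36 = -16;  -28 + 16 = -12;  -29 + 12 = -17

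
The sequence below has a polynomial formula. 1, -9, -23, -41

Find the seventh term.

-119

First differences: -10 , -14 , -18
Second differences: -4 , -4
Second differences constant at -4.
-18 − 4 = -22;  -41 − 22 = -63
-22 − 4 = -26;  -63 − 26 = -89
-26 − 4 = -30;  -89 − 30 = -119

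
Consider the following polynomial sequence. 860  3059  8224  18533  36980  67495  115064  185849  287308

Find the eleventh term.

619280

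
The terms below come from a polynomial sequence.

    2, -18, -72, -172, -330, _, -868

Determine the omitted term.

Using the first 5 terms:
D1: -20  -54  -100  -158
D2: -34  -46  -58
D3: -12  -12
Constant third difference = -12.
Extend forward: -58 − 12 = -70;  -158 − 70 = -228;  -330 − 228 = -558

-558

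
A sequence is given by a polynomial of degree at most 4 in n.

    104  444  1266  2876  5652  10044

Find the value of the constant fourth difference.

72

D1: 340, 822, 1610, 2776, 4392
D2: 482, 788, 1166, 1616
D3: 306, 378, 450
D4: 72, 72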